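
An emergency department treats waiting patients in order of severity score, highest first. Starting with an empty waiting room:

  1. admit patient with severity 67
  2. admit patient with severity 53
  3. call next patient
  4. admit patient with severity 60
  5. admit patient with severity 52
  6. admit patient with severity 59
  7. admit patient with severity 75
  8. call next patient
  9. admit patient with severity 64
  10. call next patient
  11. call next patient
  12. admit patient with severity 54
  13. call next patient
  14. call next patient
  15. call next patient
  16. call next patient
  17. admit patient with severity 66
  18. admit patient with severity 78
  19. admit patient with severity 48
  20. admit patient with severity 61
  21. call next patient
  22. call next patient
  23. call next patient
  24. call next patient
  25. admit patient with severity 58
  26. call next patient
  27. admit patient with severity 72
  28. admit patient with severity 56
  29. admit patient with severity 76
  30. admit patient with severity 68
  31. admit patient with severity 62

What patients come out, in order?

insert 67 → {67}
insert 53 → {67, 53}
call next patient → 67; now {53}
insert 60 → {60, 53}
insert 52 → {60, 53, 52}
insert 59 → {60, 59, 53, 52}
insert 75 → {75, 60, 59, 53, 52}
call next patient → 75; now {60, 59, 53, 52}
insert 64 → {64, 60, 59, 53, 52}
call next patient → 64; now {60, 59, 53, 52}
call next patient → 60; now {59, 53, 52}
insert 54 → {59, 54, 53, 52}
call next patient → 59; now {54, 53, 52}
call next patient → 54; now {53, 52}
call next patient → 53; now {52}
call next patient → 52; now {}
insert 66 → {66}
insert 78 → {78, 66}
insert 48 → {78, 66, 48}
insert 61 → {78, 66, 61, 48}
call next patient → 78; now {66, 61, 48}
call next patient → 66; now {61, 48}
call next patient → 61; now {48}
call next patient → 48; now {}
insert 58 → {58}
call next patient → 58; now {}
insert 72 → {72}
insert 56 → {72, 56}
insert 76 → {76, 72, 56}
insert 68 → {76, 72, 68, 56}
insert 62 → {76, 72, 68, 62, 56}

67 → 75 → 64 → 60 → 59 → 54 → 53 → 52 → 78 → 66 → 61 → 48 → 58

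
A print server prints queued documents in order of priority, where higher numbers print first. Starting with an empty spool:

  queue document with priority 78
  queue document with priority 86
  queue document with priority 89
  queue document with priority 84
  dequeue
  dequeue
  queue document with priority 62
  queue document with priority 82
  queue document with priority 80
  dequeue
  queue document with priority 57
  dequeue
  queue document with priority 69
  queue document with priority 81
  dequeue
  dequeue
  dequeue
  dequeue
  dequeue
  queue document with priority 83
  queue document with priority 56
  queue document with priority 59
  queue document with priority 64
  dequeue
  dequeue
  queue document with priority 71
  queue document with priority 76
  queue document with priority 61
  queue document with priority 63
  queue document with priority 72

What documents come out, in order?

insert 78 → {78}
insert 86 → {86, 78}
insert 89 → {89, 86, 78}
insert 84 → {89, 86, 84, 78}
dequeue → 89; now {86, 84, 78}
dequeue → 86; now {84, 78}
insert 62 → {84, 78, 62}
insert 82 → {84, 82, 78, 62}
insert 80 → {84, 82, 80, 78, 62}
dequeue → 84; now {82, 80, 78, 62}
insert 57 → {82, 80, 78, 62, 57}
dequeue → 82; now {80, 78, 62, 57}
insert 69 → {80, 78, 69, 62, 57}
insert 81 → {81, 80, 78, 69, 62, 57}
dequeue → 81; now {80, 78, 69, 62, 57}
dequeue → 80; now {78, 69, 62, 57}
dequeue → 78; now {69, 62, 57}
dequeue → 69; now {62, 57}
dequeue → 62; now {57}
insert 83 → {83, 57}
insert 56 → {83, 57, 56}
insert 59 → {83, 59, 57, 56}
insert 64 → {83, 64, 59, 57, 56}
dequeue → 83; now {64, 59, 57, 56}
dequeue → 64; now {59, 57, 56}
insert 71 → {71, 59, 57, 56}
insert 76 → {76, 71, 59, 57, 56}
insert 61 → {76, 71, 61, 59, 57, 56}
insert 63 → {76, 71, 63, 61, 59, 57, 56}
insert 72 → {76, 72, 71, 63, 61, 59, 57, 56}

89, 86, 84, 82, 81, 80, 78, 69, 62, 83, 64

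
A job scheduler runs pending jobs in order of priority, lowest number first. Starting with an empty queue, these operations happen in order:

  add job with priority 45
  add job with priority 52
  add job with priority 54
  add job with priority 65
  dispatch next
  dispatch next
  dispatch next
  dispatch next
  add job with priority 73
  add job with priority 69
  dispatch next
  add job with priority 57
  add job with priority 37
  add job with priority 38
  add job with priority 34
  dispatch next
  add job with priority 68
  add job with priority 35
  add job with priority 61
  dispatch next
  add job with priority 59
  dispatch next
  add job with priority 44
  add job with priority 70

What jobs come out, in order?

insert 45 → {45}
insert 52 → {45, 52}
insert 54 → {45, 52, 54}
insert 65 → {45, 52, 54, 65}
dispatch next → 45; now {52, 54, 65}
dispatch next → 52; now {54, 65}
dispatch next → 54; now {65}
dispatch next → 65; now {}
insert 73 → {73}
insert 69 → {69, 73}
dispatch next → 69; now {73}
insert 57 → {57, 73}
insert 37 → {37, 57, 73}
insert 38 → {37, 38, 57, 73}
insert 34 → {34, 37, 38, 57, 73}
dispatch next → 34; now {37, 38, 57, 73}
insert 68 → {37, 38, 57, 68, 73}
insert 35 → {35, 37, 38, 57, 68, 73}
insert 61 → {35, 37, 38, 57, 61, 68, 73}
dispatch next → 35; now {37, 38, 57, 61, 68, 73}
insert 59 → {37, 38, 57, 59, 61, 68, 73}
dispatch next → 37; now {38, 57, 59, 61, 68, 73}
insert 44 → {38, 44, 57, 59, 61, 68, 73}
insert 70 → {38, 44, 57, 59, 61, 68, 70, 73}

45, 52, 54, 65, 69, 34, 35, 37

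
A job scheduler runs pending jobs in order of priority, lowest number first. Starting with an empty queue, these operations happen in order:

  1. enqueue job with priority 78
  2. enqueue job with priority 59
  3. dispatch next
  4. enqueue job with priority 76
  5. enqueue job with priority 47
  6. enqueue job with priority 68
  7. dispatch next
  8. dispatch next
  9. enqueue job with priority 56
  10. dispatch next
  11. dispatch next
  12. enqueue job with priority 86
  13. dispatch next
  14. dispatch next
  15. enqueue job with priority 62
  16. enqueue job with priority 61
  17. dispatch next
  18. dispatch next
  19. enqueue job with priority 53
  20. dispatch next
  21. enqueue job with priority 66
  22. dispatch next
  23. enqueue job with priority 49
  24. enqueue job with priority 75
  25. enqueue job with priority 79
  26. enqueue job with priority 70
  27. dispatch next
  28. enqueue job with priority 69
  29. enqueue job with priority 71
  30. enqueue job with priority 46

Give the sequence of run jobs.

59, 47, 68, 56, 76, 78, 86, 61, 62, 53, 66, 49

insert 78 → {78}
insert 59 → {59, 78}
dispatch next → 59; now {78}
insert 76 → {76, 78}
insert 47 → {47, 76, 78}
insert 68 → {47, 68, 76, 78}
dispatch next → 47; now {68, 76, 78}
dispatch next → 68; now {76, 78}
insert 56 → {56, 76, 78}
dispatch next → 56; now {76, 78}
dispatch next → 76; now {78}
insert 86 → {78, 86}
dispatch next → 78; now {86}
dispatch next → 86; now {}
insert 62 → {62}
insert 61 → {61, 62}
dispatch next → 61; now {62}
dispatch next → 62; now {}
insert 53 → {53}
dispatch next → 53; now {}
insert 66 → {66}
dispatch next → 66; now {}
insert 49 → {49}
insert 75 → {49, 75}
insert 79 → {49, 75, 79}
insert 70 → {49, 70, 75, 79}
dispatch next → 49; now {70, 75, 79}
insert 69 → {69, 70, 75, 79}
insert 71 → {69, 70, 71, 75, 79}
insert 46 → {46, 69, 70, 71, 75, 79}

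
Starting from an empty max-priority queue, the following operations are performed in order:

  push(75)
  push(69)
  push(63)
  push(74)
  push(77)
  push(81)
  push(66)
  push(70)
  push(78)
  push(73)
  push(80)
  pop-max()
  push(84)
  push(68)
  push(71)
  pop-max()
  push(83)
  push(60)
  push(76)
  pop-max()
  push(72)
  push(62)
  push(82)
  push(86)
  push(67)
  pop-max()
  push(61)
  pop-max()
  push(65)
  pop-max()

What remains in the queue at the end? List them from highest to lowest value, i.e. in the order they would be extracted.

insert 75 → {75}
insert 69 → {75, 69}
insert 63 → {75, 69, 63}
insert 74 → {75, 74, 69, 63}
insert 77 → {77, 75, 74, 69, 63}
insert 81 → {81, 77, 75, 74, 69, 63}
insert 66 → {81, 77, 75, 74, 69, 66, 63}
insert 70 → {81, 77, 75, 74, 70, 69, 66, 63}
insert 78 → {81, 78, 77, 75, 74, 70, 69, 66, 63}
insert 73 → {81, 78, 77, 75, 74, 73, 70, 69, 66, 63}
insert 80 → {81, 80, 78, 77, 75, 74, 73, 70, 69, 66, 63}
pop-max → 81; now {80, 78, 77, 75, 74, 73, 70, 69, 66, 63}
insert 84 → {84, 80, 78, 77, 75, 74, 73, 70, 69, 66, 63}
insert 68 → {84, 80, 78, 77, 75, 74, 73, 70, 69, 68, 66, 63}
insert 71 → {84, 80, 78, 77, 75, 74, 73, 71, 70, 69, 68, 66, 63}
pop-max → 84; now {80, 78, 77, 75, 74, 73, 71, 70, 69, 68, 66, 63}
insert 83 → {83, 80, 78, 77, 75, 74, 73, 71, 70, 69, 68, 66, 63}
insert 60 → {83, 80, 78, 77, 75, 74, 73, 71, 70, 69, 68, 66, 63, 60}
insert 76 → {83, 80, 78, 77, 76, 75, 74, 73, 71, 70, 69, 68, 66, 63, 60}
pop-max → 83; now {80, 78, 77, 76, 75, 74, 73, 71, 70, 69, 68, 66, 63, 60}
insert 72 → {80, 78, 77, 76, 75, 74, 73, 72, 71, 70, 69, 68, 66, 63, 60}
insert 62 → {80, 78, 77, 76, 75, 74, 73, 72, 71, 70, 69, 68, 66, 63, 62, 60}
insert 82 → {82, 80, 78, 77, 76, 75, 74, 73, 72, 71, 70, 69, 68, 66, 63, 62, 60}
insert 86 → {86, 82, 80, 78, 77, 76, 75, 74, 73, 72, 71, 70, 69, 68, 66, 63, 62, 60}
insert 67 → {86, 82, 80, 78, 77, 76, 75, 74, 73, 72, 71, 70, 69, 68, 67, 66, 63, 62, 60}
pop-max → 86; now {82, 80, 78, 77, 76, 75, 74, 73, 72, 71, 70, 69, 68, 67, 66, 63, 62, 60}
insert 61 → {82, 80, 78, 77, 76, 75, 74, 73, 72, 71, 70, 69, 68, 67, 66, 63, 62, 61, 60}
pop-max → 82; now {80, 78, 77, 76, 75, 74, 73, 72, 71, 70, 69, 68, 67, 66, 63, 62, 61, 60}
insert 65 → {80, 78, 77, 76, 75, 74, 73, 72, 71, 70, 69, 68, 67, 66, 65, 63, 62, 61, 60}
pop-max → 80; now {78, 77, 76, 75, 74, 73, 72, 71, 70, 69, 68, 67, 66, 65, 63, 62, 61, 60}

78 → 77 → 76 → 75 → 74 → 73 → 72 → 71 → 70 → 69 → 68 → 67 → 66 → 65 → 63 → 62 → 61 → 60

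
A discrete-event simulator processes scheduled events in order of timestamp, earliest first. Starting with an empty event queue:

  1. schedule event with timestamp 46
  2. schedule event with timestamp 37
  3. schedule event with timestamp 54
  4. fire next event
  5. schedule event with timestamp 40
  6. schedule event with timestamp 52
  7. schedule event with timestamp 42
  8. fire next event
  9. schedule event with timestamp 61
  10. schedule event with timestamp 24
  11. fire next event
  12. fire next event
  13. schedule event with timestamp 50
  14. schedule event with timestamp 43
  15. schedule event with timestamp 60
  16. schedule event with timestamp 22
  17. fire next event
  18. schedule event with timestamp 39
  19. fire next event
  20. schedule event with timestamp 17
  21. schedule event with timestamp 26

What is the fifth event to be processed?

insert 46 → {46}
insert 37 → {37, 46}
insert 54 → {37, 46, 54}
fire next event → 37; now {46, 54}
insert 40 → {40, 46, 54}
insert 52 → {40, 46, 52, 54}
insert 42 → {40, 42, 46, 52, 54}
fire next event → 40; now {42, 46, 52, 54}
insert 61 → {42, 46, 52, 54, 61}
insert 24 → {24, 42, 46, 52, 54, 61}
fire next event → 24; now {42, 46, 52, 54, 61}
fire next event → 42; now {46, 52, 54, 61}
insert 50 → {46, 50, 52, 54, 61}
insert 43 → {43, 46, 50, 52, 54, 61}
insert 60 → {43, 46, 50, 52, 54, 60, 61}
insert 22 → {22, 43, 46, 50, 52, 54, 60, 61}
fire next event → 22; now {43, 46, 50, 52, 54, 60, 61}
insert 39 → {39, 43, 46, 50, 52, 54, 60, 61}
fire next event → 39; now {43, 46, 50, 52, 54, 60, 61}
insert 17 → {17, 43, 46, 50, 52, 54, 60, 61}
insert 26 → {17, 26, 43, 46, 50, 52, 54, 60, 61}

22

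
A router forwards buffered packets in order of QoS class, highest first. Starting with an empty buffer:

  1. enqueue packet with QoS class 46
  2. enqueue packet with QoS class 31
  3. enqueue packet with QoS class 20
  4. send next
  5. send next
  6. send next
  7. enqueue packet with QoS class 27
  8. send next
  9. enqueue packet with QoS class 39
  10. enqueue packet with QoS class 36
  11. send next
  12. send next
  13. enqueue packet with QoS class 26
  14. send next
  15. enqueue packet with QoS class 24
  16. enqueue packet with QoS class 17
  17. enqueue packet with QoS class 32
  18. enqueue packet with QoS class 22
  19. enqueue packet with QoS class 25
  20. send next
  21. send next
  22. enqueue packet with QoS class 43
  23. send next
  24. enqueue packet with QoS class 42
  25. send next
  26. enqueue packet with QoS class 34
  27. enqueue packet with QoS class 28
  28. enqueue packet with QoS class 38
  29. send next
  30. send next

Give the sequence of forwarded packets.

46, 31, 20, 27, 39, 36, 26, 32, 25, 43, 42, 38, 34

insert 46 → {46}
insert 31 → {46, 31}
insert 20 → {46, 31, 20}
send next → 46; now {31, 20}
send next → 31; now {20}
send next → 20; now {}
insert 27 → {27}
send next → 27; now {}
insert 39 → {39}
insert 36 → {39, 36}
send next → 39; now {36}
send next → 36; now {}
insert 26 → {26}
send next → 26; now {}
insert 24 → {24}
insert 17 → {24, 17}
insert 32 → {32, 24, 17}
insert 22 → {32, 24, 22, 17}
insert 25 → {32, 25, 24, 22, 17}
send next → 32; now {25, 24, 22, 17}
send next → 25; now {24, 22, 17}
insert 43 → {43, 24, 22, 17}
send next → 43; now {24, 22, 17}
insert 42 → {42, 24, 22, 17}
send next → 42; now {24, 22, 17}
insert 34 → {34, 24, 22, 17}
insert 28 → {34, 28, 24, 22, 17}
insert 38 → {38, 34, 28, 24, 22, 17}
send next → 38; now {34, 28, 24, 22, 17}
send next → 34; now {28, 24, 22, 17}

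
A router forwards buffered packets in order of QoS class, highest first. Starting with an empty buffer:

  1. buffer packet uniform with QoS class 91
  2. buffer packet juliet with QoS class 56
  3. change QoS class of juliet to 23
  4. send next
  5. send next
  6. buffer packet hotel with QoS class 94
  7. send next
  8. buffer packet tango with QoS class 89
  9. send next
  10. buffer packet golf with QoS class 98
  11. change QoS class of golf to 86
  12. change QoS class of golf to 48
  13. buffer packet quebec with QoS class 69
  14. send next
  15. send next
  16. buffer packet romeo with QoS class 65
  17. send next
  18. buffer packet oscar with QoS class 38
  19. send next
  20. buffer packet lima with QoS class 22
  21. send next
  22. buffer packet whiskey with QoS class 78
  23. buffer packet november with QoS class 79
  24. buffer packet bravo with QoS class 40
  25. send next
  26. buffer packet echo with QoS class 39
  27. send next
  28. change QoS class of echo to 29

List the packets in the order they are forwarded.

uniform, juliet, hotel, tango, quebec, golf, romeo, oscar, lima, november, whiskey

add uniform (QoS class 91) → {uniform:91}
add juliet (QoS class 56) → {uniform:91, juliet:56}
update juliet to QoS class 23 → {uniform:91, juliet:23}
send next → uniform; now {juliet:23}
send next → juliet; now {}
add hotel (QoS class 94) → {hotel:94}
send next → hotel; now {}
add tango (QoS class 89) → {tango:89}
send next → tango; now {}
add golf (QoS class 98) → {golf:98}
update golf to QoS class 86 → {golf:86}
update golf to QoS class 48 → {golf:48}
add quebec (QoS class 69) → {quebec:69, golf:48}
send next → quebec; now {golf:48}
send next → golf; now {}
add romeo (QoS class 65) → {romeo:65}
send next → romeo; now {}
add oscar (QoS class 38) → {oscar:38}
send next → oscar; now {}
add lima (QoS class 22) → {lima:22}
send next → lima; now {}
add whiskey (QoS class 78) → {whiskey:78}
add november (QoS class 79) → {november:79, whiskey:78}
add bravo (QoS class 40) → {november:79, whiskey:78, bravo:40}
send next → november; now {whiskey:78, bravo:40}
add echo (QoS class 39) → {whiskey:78, bravo:40, echo:39}
send next → whiskey; now {bravo:40, echo:39}
update echo to QoS class 29 → {bravo:40, echo:29}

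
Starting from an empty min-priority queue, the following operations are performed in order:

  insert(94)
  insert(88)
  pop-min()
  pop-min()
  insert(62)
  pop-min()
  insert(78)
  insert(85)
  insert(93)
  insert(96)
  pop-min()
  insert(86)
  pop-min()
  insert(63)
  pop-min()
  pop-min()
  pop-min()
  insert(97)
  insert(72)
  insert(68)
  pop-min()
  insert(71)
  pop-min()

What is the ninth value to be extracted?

68

insert 94 → {94}
insert 88 → {88, 94}
pop-min → 88; now {94}
pop-min → 94; now {}
insert 62 → {62}
pop-min → 62; now {}
insert 78 → {78}
insert 85 → {78, 85}
insert 93 → {78, 85, 93}
insert 96 → {78, 85, 93, 96}
pop-min → 78; now {85, 93, 96}
insert 86 → {85, 86, 93, 96}
pop-min → 85; now {86, 93, 96}
insert 63 → {63, 86, 93, 96}
pop-min → 63; now {86, 93, 96}
pop-min → 86; now {93, 96}
pop-min → 93; now {96}
insert 97 → {96, 97}
insert 72 → {72, 96, 97}
insert 68 → {68, 72, 96, 97}
pop-min → 68; now {72, 96, 97}
insert 71 → {71, 72, 96, 97}
pop-min → 71; now {72, 96, 97}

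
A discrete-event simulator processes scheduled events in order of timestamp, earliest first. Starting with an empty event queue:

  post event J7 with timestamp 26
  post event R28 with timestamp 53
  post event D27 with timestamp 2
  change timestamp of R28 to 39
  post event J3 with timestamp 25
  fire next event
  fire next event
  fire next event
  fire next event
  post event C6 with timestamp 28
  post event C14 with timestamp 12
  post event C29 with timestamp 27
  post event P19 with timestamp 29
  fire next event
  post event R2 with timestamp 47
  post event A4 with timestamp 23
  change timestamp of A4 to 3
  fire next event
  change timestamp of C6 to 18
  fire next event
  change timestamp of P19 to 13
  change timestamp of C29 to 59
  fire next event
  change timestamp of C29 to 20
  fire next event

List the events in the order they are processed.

D27 → J3 → J7 → R28 → C14 → A4 → C6 → P19 → C29

add J7 (timestamp 26) → {J7:26}
add R28 (timestamp 53) → {J7:26, R28:53}
add D27 (timestamp 2) → {D27:2, J7:26, R28:53}
update R28 to timestamp 39 → {D27:2, J7:26, R28:39}
add J3 (timestamp 25) → {D27:2, J3:25, J7:26, R28:39}
fire next event → D27; now {J3:25, J7:26, R28:39}
fire next event → J3; now {J7:26, R28:39}
fire next event → J7; now {R28:39}
fire next event → R28; now {}
add C6 (timestamp 28) → {C6:28}
add C14 (timestamp 12) → {C14:12, C6:28}
add C29 (timestamp 27) → {C14:12, C29:27, C6:28}
add P19 (timestamp 29) → {C14:12, C29:27, C6:28, P19:29}
fire next event → C14; now {C29:27, C6:28, P19:29}
add R2 (timestamp 47) → {C29:27, C6:28, P19:29, R2:47}
add A4 (timestamp 23) → {A4:23, C29:27, C6:28, P19:29, R2:47}
update A4 to timestamp 3 → {A4:3, C29:27, C6:28, P19:29, R2:47}
fire next event → A4; now {C29:27, C6:28, P19:29, R2:47}
update C6 to timestamp 18 → {C6:18, C29:27, P19:29, R2:47}
fire next event → C6; now {C29:27, P19:29, R2:47}
update P19 to timestamp 13 → {P19:13, C29:27, R2:47}
update C29 to timestamp 59 → {P19:13, R2:47, C29:59}
fire next event → P19; now {R2:47, C29:59}
update C29 to timestamp 20 → {C29:20, R2:47}
fire next event → C29; now {R2:47}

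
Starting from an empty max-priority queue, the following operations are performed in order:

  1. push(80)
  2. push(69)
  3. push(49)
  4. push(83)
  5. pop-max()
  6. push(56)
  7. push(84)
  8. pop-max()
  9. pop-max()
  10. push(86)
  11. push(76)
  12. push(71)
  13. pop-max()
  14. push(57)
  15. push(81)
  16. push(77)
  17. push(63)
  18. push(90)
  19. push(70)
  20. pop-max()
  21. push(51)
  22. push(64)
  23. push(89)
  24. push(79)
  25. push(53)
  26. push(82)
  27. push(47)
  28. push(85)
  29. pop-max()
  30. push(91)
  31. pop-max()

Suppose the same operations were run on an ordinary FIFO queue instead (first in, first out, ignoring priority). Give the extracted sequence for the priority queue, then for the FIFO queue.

insert 80 → {80}
insert 69 → {80, 69}
insert 49 → {80, 69, 49}
insert 83 → {83, 80, 69, 49}
pop-max → 83; now {80, 69, 49}
insert 56 → {80, 69, 56, 49}
insert 84 → {84, 80, 69, 56, 49}
pop-max → 84; now {80, 69, 56, 49}
pop-max → 80; now {69, 56, 49}
insert 86 → {86, 69, 56, 49}
insert 76 → {86, 76, 69, 56, 49}
insert 71 → {86, 76, 71, 69, 56, 49}
pop-max → 86; now {76, 71, 69, 56, 49}
insert 57 → {76, 71, 69, 57, 56, 49}
insert 81 → {81, 76, 71, 69, 57, 56, 49}
insert 77 → {81, 77, 76, 71, 69, 57, 56, 49}
insert 63 → {81, 77, 76, 71, 69, 63, 57, 56, 49}
insert 90 → {90, 81, 77, 76, 71, 69, 63, 57, 56, 49}
insert 70 → {90, 81, 77, 76, 71, 70, 69, 63, 57, 56, 49}
pop-max → 90; now {81, 77, 76, 71, 70, 69, 63, 57, 56, 49}
insert 51 → {81, 77, 76, 71, 70, 69, 63, 57, 56, 51, 49}
insert 64 → {81, 77, 76, 71, 70, 69, 64, 63, 57, 56, 51, 49}
insert 89 → {89, 81, 77, 76, 71, 70, 69, 64, 63, 57, 56, 51, 49}
insert 79 → {89, 81, 79, 77, 76, 71, 70, 69, 64, 63, 57, 56, 51, 49}
insert 53 → {89, 81, 79, 77, 76, 71, 70, 69, 64, 63, 57, 56, 53, 51, 49}
insert 82 → {89, 82, 81, 79, 77, 76, 71, 70, 69, 64, 63, 57, 56, 53, 51, 49}
insert 47 → {89, 82, 81, 79, 77, 76, 71, 70, 69, 64, 63, 57, 56, 53, 51, 49, 47}
insert 85 → {89, 85, 82, 81, 79, 77, 76, 71, 70, 69, 64, 63, 57, 56, 53, 51, 49, 47}
pop-max → 89; now {85, 82, 81, 79, 77, 76, 71, 70, 69, 64, 63, 57, 56, 53, 51, 49, 47}
insert 91 → {91, 85, 82, 81, 79, 77, 76, 71, 70, 69, 64, 63, 57, 56, 53, 51, 49, 47}
pop-max → 91; now {85, 82, 81, 79, 77, 76, 71, 70, 69, 64, 63, 57, 56, 53, 51, 49, 47}

priority queue: 83, 84, 80, 86, 90, 89, 91; FIFO queue: 80 → 69 → 49 → 83 → 56 → 84 → 86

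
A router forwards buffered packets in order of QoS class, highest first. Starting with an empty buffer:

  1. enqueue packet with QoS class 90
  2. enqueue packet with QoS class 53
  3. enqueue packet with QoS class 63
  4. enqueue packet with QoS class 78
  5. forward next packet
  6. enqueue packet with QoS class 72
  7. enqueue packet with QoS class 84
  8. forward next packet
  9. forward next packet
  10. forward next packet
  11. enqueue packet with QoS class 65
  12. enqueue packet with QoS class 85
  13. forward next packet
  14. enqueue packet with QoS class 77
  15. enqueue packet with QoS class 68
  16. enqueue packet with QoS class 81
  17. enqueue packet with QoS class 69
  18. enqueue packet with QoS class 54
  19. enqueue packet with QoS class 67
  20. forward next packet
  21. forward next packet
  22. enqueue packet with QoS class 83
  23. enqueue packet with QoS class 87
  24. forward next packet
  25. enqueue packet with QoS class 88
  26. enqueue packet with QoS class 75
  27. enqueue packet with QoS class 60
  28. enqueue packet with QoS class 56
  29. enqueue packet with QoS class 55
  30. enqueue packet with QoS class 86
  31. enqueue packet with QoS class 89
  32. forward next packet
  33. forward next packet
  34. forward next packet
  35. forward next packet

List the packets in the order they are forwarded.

insert 90 → {90}
insert 53 → {90, 53}
insert 63 → {90, 63, 53}
insert 78 → {90, 78, 63, 53}
forward next packet → 90; now {78, 63, 53}
insert 72 → {78, 72, 63, 53}
insert 84 → {84, 78, 72, 63, 53}
forward next packet → 84; now {78, 72, 63, 53}
forward next packet → 78; now {72, 63, 53}
forward next packet → 72; now {63, 53}
insert 65 → {65, 63, 53}
insert 85 → {85, 65, 63, 53}
forward next packet → 85; now {65, 63, 53}
insert 77 → {77, 65, 63, 53}
insert 68 → {77, 68, 65, 63, 53}
insert 81 → {81, 77, 68, 65, 63, 53}
insert 69 → {81, 77, 69, 68, 65, 63, 53}
insert 54 → {81, 77, 69, 68, 65, 63, 54, 53}
insert 67 → {81, 77, 69, 68, 67, 65, 63, 54, 53}
forward next packet → 81; now {77, 69, 68, 67, 65, 63, 54, 53}
forward next packet → 77; now {69, 68, 67, 65, 63, 54, 53}
insert 83 → {83, 69, 68, 67, 65, 63, 54, 53}
insert 87 → {87, 83, 69, 68, 67, 65, 63, 54, 53}
forward next packet → 87; now {83, 69, 68, 67, 65, 63, 54, 53}
insert 88 → {88, 83, 69, 68, 67, 65, 63, 54, 53}
insert 75 → {88, 83, 75, 69, 68, 67, 65, 63, 54, 53}
insert 60 → {88, 83, 75, 69, 68, 67, 65, 63, 60, 54, 53}
insert 56 → {88, 83, 75, 69, 68, 67, 65, 63, 60, 56, 54, 53}
insert 55 → {88, 83, 75, 69, 68, 67, 65, 63, 60, 56, 55, 54, 53}
insert 86 → {88, 86, 83, 75, 69, 68, 67, 65, 63, 60, 56, 55, 54, 53}
insert 89 → {89, 88, 86, 83, 75, 69, 68, 67, 65, 63, 60, 56, 55, 54, 53}
forward next packet → 89; now {88, 86, 83, 75, 69, 68, 67, 65, 63, 60, 56, 55, 54, 53}
forward next packet → 88; now {86, 83, 75, 69, 68, 67, 65, 63, 60, 56, 55, 54, 53}
forward next packet → 86; now {83, 75, 69, 68, 67, 65, 63, 60, 56, 55, 54, 53}
forward next packet → 83; now {75, 69, 68, 67, 65, 63, 60, 56, 55, 54, 53}

[90, 84, 78, 72, 85, 81, 77, 87, 89, 88, 86, 83]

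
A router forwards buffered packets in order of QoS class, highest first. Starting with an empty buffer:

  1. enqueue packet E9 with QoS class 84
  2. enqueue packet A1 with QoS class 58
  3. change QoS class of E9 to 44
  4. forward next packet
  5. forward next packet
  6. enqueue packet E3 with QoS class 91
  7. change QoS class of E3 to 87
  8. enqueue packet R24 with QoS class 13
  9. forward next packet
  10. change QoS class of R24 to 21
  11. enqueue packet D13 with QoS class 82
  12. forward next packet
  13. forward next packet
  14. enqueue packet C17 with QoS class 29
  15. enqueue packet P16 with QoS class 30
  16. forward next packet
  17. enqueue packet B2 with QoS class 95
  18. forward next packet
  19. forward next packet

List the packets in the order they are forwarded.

add E9 (QoS class 84) → {E9:84}
add A1 (QoS class 58) → {E9:84, A1:58}
update E9 to QoS class 44 → {A1:58, E9:44}
forward next packet → A1; now {E9:44}
forward next packet → E9; now {}
add E3 (QoS class 91) → {E3:91}
update E3 to QoS class 87 → {E3:87}
add R24 (QoS class 13) → {E3:87, R24:13}
forward next packet → E3; now {R24:13}
update R24 to QoS class 21 → {R24:21}
add D13 (QoS class 82) → {D13:82, R24:21}
forward next packet → D13; now {R24:21}
forward next packet → R24; now {}
add C17 (QoS class 29) → {C17:29}
add P16 (QoS class 30) → {P16:30, C17:29}
forward next packet → P16; now {C17:29}
add B2 (QoS class 95) → {B2:95, C17:29}
forward next packet → B2; now {C17:29}
forward next packet → C17; now {}

A1 → E9 → E3 → D13 → R24 → P16 → B2 → C17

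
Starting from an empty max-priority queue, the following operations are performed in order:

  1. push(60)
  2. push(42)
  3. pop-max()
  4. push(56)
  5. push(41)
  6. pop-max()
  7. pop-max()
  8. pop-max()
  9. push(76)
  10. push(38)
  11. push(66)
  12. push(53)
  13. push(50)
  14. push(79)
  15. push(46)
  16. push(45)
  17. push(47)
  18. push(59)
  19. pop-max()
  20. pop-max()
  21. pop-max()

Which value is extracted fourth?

insert 60 → {60}
insert 42 → {60, 42}
pop-max → 60; now {42}
insert 56 → {56, 42}
insert 41 → {56, 42, 41}
pop-max → 56; now {42, 41}
pop-max → 42; now {41}
pop-max → 41; now {}
insert 76 → {76}
insert 38 → {76, 38}
insert 66 → {76, 66, 38}
insert 53 → {76, 66, 53, 38}
insert 50 → {76, 66, 53, 50, 38}
insert 79 → {79, 76, 66, 53, 50, 38}
insert 46 → {79, 76, 66, 53, 50, 46, 38}
insert 45 → {79, 76, 66, 53, 50, 46, 45, 38}
insert 47 → {79, 76, 66, 53, 50, 47, 46, 45, 38}
insert 59 → {79, 76, 66, 59, 53, 50, 47, 46, 45, 38}
pop-max → 79; now {76, 66, 59, 53, 50, 47, 46, 45, 38}
pop-max → 76; now {66, 59, 53, 50, 47, 46, 45, 38}
pop-max → 66; now {59, 53, 50, 47, 46, 45, 38}

41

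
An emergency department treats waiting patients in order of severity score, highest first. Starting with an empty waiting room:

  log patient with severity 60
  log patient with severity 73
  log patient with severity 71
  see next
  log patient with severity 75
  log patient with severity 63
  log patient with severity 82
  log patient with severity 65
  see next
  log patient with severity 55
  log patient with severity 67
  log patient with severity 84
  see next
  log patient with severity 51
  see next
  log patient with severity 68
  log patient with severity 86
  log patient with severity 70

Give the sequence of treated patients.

insert 60 → {60}
insert 73 → {73, 60}
insert 71 → {73, 71, 60}
see next → 73; now {71, 60}
insert 75 → {75, 71, 60}
insert 63 → {75, 71, 63, 60}
insert 82 → {82, 75, 71, 63, 60}
insert 65 → {82, 75, 71, 65, 63, 60}
see next → 82; now {75, 71, 65, 63, 60}
insert 55 → {75, 71, 65, 63, 60, 55}
insert 67 → {75, 71, 67, 65, 63, 60, 55}
insert 84 → {84, 75, 71, 67, 65, 63, 60, 55}
see next → 84; now {75, 71, 67, 65, 63, 60, 55}
insert 51 → {75, 71, 67, 65, 63, 60, 55, 51}
see next → 75; now {71, 67, 65, 63, 60, 55, 51}
insert 68 → {71, 68, 67, 65, 63, 60, 55, 51}
insert 86 → {86, 71, 68, 67, 65, 63, 60, 55, 51}
insert 70 → {86, 71, 70, 68, 67, 65, 63, 60, 55, 51}

73 → 82 → 84 → 75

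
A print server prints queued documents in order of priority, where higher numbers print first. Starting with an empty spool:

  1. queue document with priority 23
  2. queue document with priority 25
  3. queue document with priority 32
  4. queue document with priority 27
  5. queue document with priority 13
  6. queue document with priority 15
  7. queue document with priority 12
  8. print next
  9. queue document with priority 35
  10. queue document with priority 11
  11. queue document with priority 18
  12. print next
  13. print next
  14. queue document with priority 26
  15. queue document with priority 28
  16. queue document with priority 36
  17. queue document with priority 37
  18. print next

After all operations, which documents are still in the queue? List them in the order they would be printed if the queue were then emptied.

insert 23 → {23}
insert 25 → {25, 23}
insert 32 → {32, 25, 23}
insert 27 → {32, 27, 25, 23}
insert 13 → {32, 27, 25, 23, 13}
insert 15 → {32, 27, 25, 23, 15, 13}
insert 12 → {32, 27, 25, 23, 15, 13, 12}
print next → 32; now {27, 25, 23, 15, 13, 12}
insert 35 → {35, 27, 25, 23, 15, 13, 12}
insert 11 → {35, 27, 25, 23, 15, 13, 12, 11}
insert 18 → {35, 27, 25, 23, 18, 15, 13, 12, 11}
print next → 35; now {27, 25, 23, 18, 15, 13, 12, 11}
print next → 27; now {25, 23, 18, 15, 13, 12, 11}
insert 26 → {26, 25, 23, 18, 15, 13, 12, 11}
insert 28 → {28, 26, 25, 23, 18, 15, 13, 12, 11}
insert 36 → {36, 28, 26, 25, 23, 18, 15, 13, 12, 11}
insert 37 → {37, 36, 28, 26, 25, 23, 18, 15, 13, 12, 11}
print next → 37; now {36, 28, 26, 25, 23, 18, 15, 13, 12, 11}

36 → 28 → 26 → 25 → 23 → 18 → 15 → 13 → 12 → 11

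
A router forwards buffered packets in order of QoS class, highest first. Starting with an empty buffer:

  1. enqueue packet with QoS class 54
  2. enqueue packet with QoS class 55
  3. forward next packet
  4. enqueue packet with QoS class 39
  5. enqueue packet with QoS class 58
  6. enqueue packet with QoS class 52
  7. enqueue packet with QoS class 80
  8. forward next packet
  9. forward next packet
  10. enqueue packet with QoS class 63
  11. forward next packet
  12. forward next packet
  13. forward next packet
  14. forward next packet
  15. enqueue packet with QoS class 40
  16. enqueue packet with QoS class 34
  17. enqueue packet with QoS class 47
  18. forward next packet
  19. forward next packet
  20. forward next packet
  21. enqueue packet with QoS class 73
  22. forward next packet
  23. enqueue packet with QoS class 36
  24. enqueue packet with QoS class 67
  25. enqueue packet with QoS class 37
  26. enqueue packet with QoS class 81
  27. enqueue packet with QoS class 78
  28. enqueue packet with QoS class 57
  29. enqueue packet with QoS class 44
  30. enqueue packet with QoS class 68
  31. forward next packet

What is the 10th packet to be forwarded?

34

insert 54 → {54}
insert 55 → {55, 54}
forward next packet → 55; now {54}
insert 39 → {54, 39}
insert 58 → {58, 54, 39}
insert 52 → {58, 54, 52, 39}
insert 80 → {80, 58, 54, 52, 39}
forward next packet → 80; now {58, 54, 52, 39}
forward next packet → 58; now {54, 52, 39}
insert 63 → {63, 54, 52, 39}
forward next packet → 63; now {54, 52, 39}
forward next packet → 54; now {52, 39}
forward next packet → 52; now {39}
forward next packet → 39; now {}
insert 40 → {40}
insert 34 → {40, 34}
insert 47 → {47, 40, 34}
forward next packet → 47; now {40, 34}
forward next packet → 40; now {34}
forward next packet → 34; now {}
insert 73 → {73}
forward next packet → 73; now {}
insert 36 → {36}
insert 67 → {67, 36}
insert 37 → {67, 37, 36}
insert 81 → {81, 67, 37, 36}
insert 78 → {81, 78, 67, 37, 36}
insert 57 → {81, 78, 67, 57, 37, 36}
insert 44 → {81, 78, 67, 57, 44, 37, 36}
insert 68 → {81, 78, 68, 67, 57, 44, 37, 36}
forward next packet → 81; now {78, 68, 67, 57, 44, 37, 36}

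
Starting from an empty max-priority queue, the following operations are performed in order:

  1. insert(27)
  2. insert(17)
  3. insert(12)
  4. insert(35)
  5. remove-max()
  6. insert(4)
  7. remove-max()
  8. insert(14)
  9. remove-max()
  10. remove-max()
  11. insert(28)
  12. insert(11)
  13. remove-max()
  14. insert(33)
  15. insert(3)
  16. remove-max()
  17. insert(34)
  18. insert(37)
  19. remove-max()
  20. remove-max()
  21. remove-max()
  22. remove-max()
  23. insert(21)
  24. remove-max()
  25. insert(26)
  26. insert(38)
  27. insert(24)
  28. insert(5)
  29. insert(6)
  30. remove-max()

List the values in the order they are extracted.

35 → 27 → 17 → 14 → 28 → 33 → 37 → 34 → 12 → 11 → 21 → 38

insert 27 → {27}
insert 17 → {27, 17}
insert 12 → {27, 17, 12}
insert 35 → {35, 27, 17, 12}
remove-max → 35; now {27, 17, 12}
insert 4 → {27, 17, 12, 4}
remove-max → 27; now {17, 12, 4}
insert 14 → {17, 14, 12, 4}
remove-max → 17; now {14, 12, 4}
remove-max → 14; now {12, 4}
insert 28 → {28, 12, 4}
insert 11 → {28, 12, 11, 4}
remove-max → 28; now {12, 11, 4}
insert 33 → {33, 12, 11, 4}
insert 3 → {33, 12, 11, 4, 3}
remove-max → 33; now {12, 11, 4, 3}
insert 34 → {34, 12, 11, 4, 3}
insert 37 → {37, 34, 12, 11, 4, 3}
remove-max → 37; now {34, 12, 11, 4, 3}
remove-max → 34; now {12, 11, 4, 3}
remove-max → 12; now {11, 4, 3}
remove-max → 11; now {4, 3}
insert 21 → {21, 4, 3}
remove-max → 21; now {4, 3}
insert 26 → {26, 4, 3}
insert 38 → {38, 26, 4, 3}
insert 24 → {38, 26, 24, 4, 3}
insert 5 → {38, 26, 24, 5, 4, 3}
insert 6 → {38, 26, 24, 6, 5, 4, 3}
remove-max → 38; now {26, 24, 6, 5, 4, 3}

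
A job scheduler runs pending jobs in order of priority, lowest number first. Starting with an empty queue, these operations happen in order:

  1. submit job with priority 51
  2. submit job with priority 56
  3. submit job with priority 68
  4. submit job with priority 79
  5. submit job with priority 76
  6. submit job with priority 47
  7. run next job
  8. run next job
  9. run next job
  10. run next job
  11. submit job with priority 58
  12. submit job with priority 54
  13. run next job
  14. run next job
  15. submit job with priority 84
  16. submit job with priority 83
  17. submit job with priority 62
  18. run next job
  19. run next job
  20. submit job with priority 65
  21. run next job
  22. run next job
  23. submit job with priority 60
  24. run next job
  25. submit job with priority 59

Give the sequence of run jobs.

insert 51 → {51}
insert 56 → {51, 56}
insert 68 → {51, 56, 68}
insert 79 → {51, 56, 68, 79}
insert 76 → {51, 56, 68, 76, 79}
insert 47 → {47, 51, 56, 68, 76, 79}
run next job → 47; now {51, 56, 68, 76, 79}
run next job → 51; now {56, 68, 76, 79}
run next job → 56; now {68, 76, 79}
run next job → 68; now {76, 79}
insert 58 → {58, 76, 79}
insert 54 → {54, 58, 76, 79}
run next job → 54; now {58, 76, 79}
run next job → 58; now {76, 79}
insert 84 → {76, 79, 84}
insert 83 → {76, 79, 83, 84}
insert 62 → {62, 76, 79, 83, 84}
run next job → 62; now {76, 79, 83, 84}
run next job → 76; now {79, 83, 84}
insert 65 → {65, 79, 83, 84}
run next job → 65; now {79, 83, 84}
run next job → 79; now {83, 84}
insert 60 → {60, 83, 84}
run next job → 60; now {83, 84}
insert 59 → {59, 83, 84}

47 → 51 → 56 → 68 → 54 → 58 → 62 → 76 → 65 → 79 → 60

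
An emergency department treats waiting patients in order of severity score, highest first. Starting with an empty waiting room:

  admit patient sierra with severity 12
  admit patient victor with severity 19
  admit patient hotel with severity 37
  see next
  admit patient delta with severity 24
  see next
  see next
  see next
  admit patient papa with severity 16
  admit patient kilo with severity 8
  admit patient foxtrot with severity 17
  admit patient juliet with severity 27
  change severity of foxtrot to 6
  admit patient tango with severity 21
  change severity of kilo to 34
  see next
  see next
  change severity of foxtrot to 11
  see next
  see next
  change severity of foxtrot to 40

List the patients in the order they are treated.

add sierra (severity 12) → {sierra:12}
add victor (severity 19) → {victor:19, sierra:12}
add hotel (severity 37) → {hotel:37, victor:19, sierra:12}
see next → hotel; now {victor:19, sierra:12}
add delta (severity 24) → {delta:24, victor:19, sierra:12}
see next → delta; now {victor:19, sierra:12}
see next → victor; now {sierra:12}
see next → sierra; now {}
add papa (severity 16) → {papa:16}
add kilo (severity 8) → {papa:16, kilo:8}
add foxtrot (severity 17) → {foxtrot:17, papa:16, kilo:8}
add juliet (severity 27) → {juliet:27, foxtrot:17, papa:16, kilo:8}
update foxtrot to severity 6 → {juliet:27, papa:16, kilo:8, foxtrot:6}
add tango (severity 21) → {juliet:27, tango:21, papa:16, kilo:8, foxtrot:6}
update kilo to severity 34 → {kilo:34, juliet:27, tango:21, papa:16, foxtrot:6}
see next → kilo; now {juliet:27, tango:21, papa:16, foxtrot:6}
see next → juliet; now {tango:21, papa:16, foxtrot:6}
update foxtrot to severity 11 → {tango:21, papa:16, foxtrot:11}
see next → tango; now {papa:16, foxtrot:11}
see next → papa; now {foxtrot:11}
update foxtrot to severity 40 → {foxtrot:40}

[hotel, delta, victor, sierra, kilo, juliet, tango, papa]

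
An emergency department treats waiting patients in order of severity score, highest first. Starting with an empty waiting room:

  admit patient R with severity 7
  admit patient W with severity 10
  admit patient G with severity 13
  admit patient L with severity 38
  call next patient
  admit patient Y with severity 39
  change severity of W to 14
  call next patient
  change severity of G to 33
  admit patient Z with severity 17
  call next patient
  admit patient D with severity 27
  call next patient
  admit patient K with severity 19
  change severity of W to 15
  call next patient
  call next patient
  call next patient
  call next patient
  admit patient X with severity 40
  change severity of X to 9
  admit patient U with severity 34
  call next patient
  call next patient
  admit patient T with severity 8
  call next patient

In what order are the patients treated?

add R (severity 7) → {R:7}
add W (severity 10) → {W:10, R:7}
add G (severity 13) → {G:13, W:10, R:7}
add L (severity 38) → {L:38, G:13, W:10, R:7}
call next patient → L; now {G:13, W:10, R:7}
add Y (severity 39) → {Y:39, G:13, W:10, R:7}
update W to severity 14 → {Y:39, W:14, G:13, R:7}
call next patient → Y; now {W:14, G:13, R:7}
update G to severity 33 → {G:33, W:14, R:7}
add Z (severity 17) → {G:33, Z:17, W:14, R:7}
call next patient → G; now {Z:17, W:14, R:7}
add D (severity 27) → {D:27, Z:17, W:14, R:7}
call next patient → D; now {Z:17, W:14, R:7}
add K (severity 19) → {K:19, Z:17, W:14, R:7}
update W to severity 15 → {K:19, Z:17, W:15, R:7}
call next patient → K; now {Z:17, W:15, R:7}
call next patient → Z; now {W:15, R:7}
call next patient → W; now {R:7}
call next patient → R; now {}
add X (severity 40) → {X:40}
update X to severity 9 → {X:9}
add U (severity 34) → {U:34, X:9}
call next patient → U; now {X:9}
call next patient → X; now {}
add T (severity 8) → {T:8}
call next patient → T; now {}

L, Y, G, D, K, Z, W, R, U, X, T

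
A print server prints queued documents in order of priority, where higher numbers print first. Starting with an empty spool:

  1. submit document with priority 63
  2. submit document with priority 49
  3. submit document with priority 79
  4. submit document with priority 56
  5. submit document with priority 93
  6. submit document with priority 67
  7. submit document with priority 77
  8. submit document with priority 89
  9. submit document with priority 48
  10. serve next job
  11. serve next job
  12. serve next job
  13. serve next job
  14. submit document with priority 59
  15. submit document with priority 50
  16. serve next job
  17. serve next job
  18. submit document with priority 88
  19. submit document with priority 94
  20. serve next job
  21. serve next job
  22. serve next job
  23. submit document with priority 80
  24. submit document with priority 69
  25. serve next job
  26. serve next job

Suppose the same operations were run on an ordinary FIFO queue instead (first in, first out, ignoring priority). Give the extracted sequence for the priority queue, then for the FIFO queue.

insert 63 → {63}
insert 49 → {63, 49}
insert 79 → {79, 63, 49}
insert 56 → {79, 63, 56, 49}
insert 93 → {93, 79, 63, 56, 49}
insert 67 → {93, 79, 67, 63, 56, 49}
insert 77 → {93, 79, 77, 67, 63, 56, 49}
insert 89 → {93, 89, 79, 77, 67, 63, 56, 49}
insert 48 → {93, 89, 79, 77, 67, 63, 56, 49, 48}
serve next job → 93; now {89, 79, 77, 67, 63, 56, 49, 48}
serve next job → 89; now {79, 77, 67, 63, 56, 49, 48}
serve next job → 79; now {77, 67, 63, 56, 49, 48}
serve next job → 77; now {67, 63, 56, 49, 48}
insert 59 → {67, 63, 59, 56, 49, 48}
insert 50 → {67, 63, 59, 56, 50, 49, 48}
serve next job → 67; now {63, 59, 56, 50, 49, 48}
serve next job → 63; now {59, 56, 50, 49, 48}
insert 88 → {88, 59, 56, 50, 49, 48}
insert 94 → {94, 88, 59, 56, 50, 49, 48}
serve next job → 94; now {88, 59, 56, 50, 49, 48}
serve next job → 88; now {59, 56, 50, 49, 48}
serve next job → 59; now {56, 50, 49, 48}
insert 80 → {80, 56, 50, 49, 48}
insert 69 → {80, 69, 56, 50, 49, 48}
serve next job → 80; now {69, 56, 50, 49, 48}
serve next job → 69; now {56, 50, 49, 48}

priority queue: 93 → 89 → 79 → 77 → 67 → 63 → 94 → 88 → 59 → 80 → 69; FIFO queue: [63, 49, 79, 56, 93, 67, 77, 89, 48, 59, 50]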